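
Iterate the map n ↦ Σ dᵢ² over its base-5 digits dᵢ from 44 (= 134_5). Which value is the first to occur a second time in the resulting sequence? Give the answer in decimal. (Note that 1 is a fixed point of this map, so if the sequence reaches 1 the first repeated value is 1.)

4

44 = (1,3,4)_5 → 1² + 3² + 4² = 26
26 = (1,0,1)_5 → 1² + 0² + 1² = 2
2 = (2)_5 → 2² = 4
4 = (4)_5 → 4² = 16
16 = (3,1)_5 → 3² + 1² = 10
10 = (2,0)_5 → 2² + 0² = 4  — 4 already appeared earlier.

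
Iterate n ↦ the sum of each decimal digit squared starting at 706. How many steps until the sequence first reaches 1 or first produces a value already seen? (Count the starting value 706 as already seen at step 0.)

10

706 → 7² + 0² + 6² = 49 + 0 + 36 = 85
85 → 8² + 5² = 64 + 25 = 89
89 → 8² + 9² = 64 + 81 = 145
145 → 1² + 4² + 5² = 1 + 16 + 25 = 42
42 → 4² + 2² = 16 + 4 = 20
20 → 2² + 0² = 4 + 0 = 4
4 → 4² = 16
16 → 1² + 6² = 1 + 36 = 37
37 → 3² + 7² = 9 + 49 = 58
58 → 5² + 8² = 25 + 64 = 89  — 89 repeats.
That took 10 steps.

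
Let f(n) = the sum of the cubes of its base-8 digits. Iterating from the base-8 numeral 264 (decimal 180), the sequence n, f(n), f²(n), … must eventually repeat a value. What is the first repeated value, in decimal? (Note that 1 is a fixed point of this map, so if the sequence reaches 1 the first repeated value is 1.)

180 = (2,6,4)_8 → 2³ + 6³ + 4³ = 288
288 = (4,4,0)_8 → 4³ + 4³ + 0³ = 128
128 = (2,0,0)_8 → 2³ + 0³ + 0³ = 8
8 = (1,0)_8 → 1³ + 0³ = 1  — reached the fixed point 1.
1 → 1, so 1 is the first repeated value.

1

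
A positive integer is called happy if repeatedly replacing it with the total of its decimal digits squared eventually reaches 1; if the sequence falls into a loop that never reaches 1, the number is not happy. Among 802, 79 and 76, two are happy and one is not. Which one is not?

76

802: 802 → 68 → 100 → 1  — reaches 1 (happy)
79: 79 → 130 → 10 → 1  — reaches 1 (happy)
76: 76 → 85 → 89 → 145 → 42 → 20 → 4 → 16 → 37 → 58 → 89  — repeats 89 (not happy)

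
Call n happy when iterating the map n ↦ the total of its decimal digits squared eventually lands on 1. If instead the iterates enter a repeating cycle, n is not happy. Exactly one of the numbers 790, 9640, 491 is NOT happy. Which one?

491

790: 790 → 130 → 10 → 1  — reaches 1 (happy)
9640: 9640 → 133 → 19 → 82 → 68 → 100 → 1  — reaches 1 (happy)
491: 491 → 98 → 145 → 42 → 20 → 4 → 16 → 37 → 58 → 89 → 145  — repeats 145 (not happy)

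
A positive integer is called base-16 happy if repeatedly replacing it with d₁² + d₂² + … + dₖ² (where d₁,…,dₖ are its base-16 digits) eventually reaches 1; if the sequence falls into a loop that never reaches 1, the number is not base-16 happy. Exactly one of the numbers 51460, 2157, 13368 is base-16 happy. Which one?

51460: 51460 → 241 → 226 → 200 → 208 → 169 → 181 → 146 → 85 → 50 → 13 → 169  — repeats 169 (not base-16 happy)
2157: 2157 → 269 → 170 → 200 → 208 → 169 → 181 → 146 → 85 → 50 → 13 → 169  — repeats 169 (not base-16 happy)
13368: 13368 → 98 → 40 → 68 → 32 → 4 → 16 → 1  — reaches 1 (base-16 happy)

13368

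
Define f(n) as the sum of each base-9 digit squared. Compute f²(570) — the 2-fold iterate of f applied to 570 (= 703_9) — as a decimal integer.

570 = (7,0,3)_9 → 7² + 0² + 3² = 58
58 = (6,4)_9 → 6² + 4² = 52

52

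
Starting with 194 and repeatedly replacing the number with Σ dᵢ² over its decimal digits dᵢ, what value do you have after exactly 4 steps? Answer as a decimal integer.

20

194 → 1² + 9² + 4² = 1 + 81 + 16 = 98
98 → 9² + 8² = 81 + 64 = 145
145 → 1² + 4² + 5² = 1 + 16 + 25 = 42
42 → 4² + 2² = 16 + 4 = 20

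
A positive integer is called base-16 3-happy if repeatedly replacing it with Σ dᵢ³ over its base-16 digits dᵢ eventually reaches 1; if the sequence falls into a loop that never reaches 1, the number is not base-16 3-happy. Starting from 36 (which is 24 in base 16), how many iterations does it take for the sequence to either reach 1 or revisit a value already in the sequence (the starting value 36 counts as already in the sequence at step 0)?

36 = (2,4)_16 → 2³ + 4³ = 72
72 = (4,8)_16 → 4³ + 8³ = 576
576 = (2,4,0)_16 → 2³ + 4³ + 0³ = 72  — 72 repeats.
That took 3 steps.

3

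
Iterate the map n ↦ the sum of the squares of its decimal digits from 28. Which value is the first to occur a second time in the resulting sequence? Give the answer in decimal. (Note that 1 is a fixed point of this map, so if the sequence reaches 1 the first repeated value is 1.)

28 → 68
68 → 100
100 → 1  — reached the fixed point 1.
1 → 1, so 1 is the first repeated value.

1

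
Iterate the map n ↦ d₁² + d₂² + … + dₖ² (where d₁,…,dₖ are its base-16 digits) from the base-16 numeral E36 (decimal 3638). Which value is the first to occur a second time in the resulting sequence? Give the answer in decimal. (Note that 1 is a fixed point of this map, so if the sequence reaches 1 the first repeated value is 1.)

3638 = (14,3,6)_16 → 14² + 3² + 6² = 196 + 9 + 36 = 241
241 = (15,1)_16 → 15² + 1² = 225 + 1 = 226
226 = (14,2)_16 → 14² + 2² = 196 + 4 = 200
200 = (12,8)_16 → 12² + 8² = 144 + 64 = 208
208 = (13,0)_16 → 13² + 0² = 169 + 0 = 169
169 = (10,9)_16 → 10² + 9² = 100 + 81 = 181
181 = (11,5)_16 → 11² + 5² = 121 + 25 = 146
146 = (9,2)_16 → 9² + 2² = 81 + 4 = 85
85 = (5,5)_16 → 5² + 5² = 25 + 25 = 50
50 = (3,2)_16 → 3² + 2² = 9 + 4 = 13
13 = (13)_16 → 13² = 169  — 169 already appeared earlier.

169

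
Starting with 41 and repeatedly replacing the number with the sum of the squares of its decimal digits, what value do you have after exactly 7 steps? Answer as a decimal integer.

145

41 → 17
17 → 50
50 → 25
25 → 29
29 → 85
85 → 89
89 → 145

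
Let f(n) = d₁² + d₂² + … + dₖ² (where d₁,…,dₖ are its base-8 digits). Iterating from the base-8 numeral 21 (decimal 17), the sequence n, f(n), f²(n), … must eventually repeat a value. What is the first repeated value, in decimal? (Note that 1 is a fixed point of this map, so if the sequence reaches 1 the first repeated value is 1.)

17 = (2,1)_8 → 2² + 1² = 5
5 = (5)_8 → 5² = 25
25 = (3,1)_8 → 3² + 1² = 10
10 = (1,2)_8 → 1² + 2² = 5  — 5 already appeared earlier.

5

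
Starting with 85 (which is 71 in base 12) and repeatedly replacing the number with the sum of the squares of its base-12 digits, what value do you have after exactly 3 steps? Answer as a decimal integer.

65

85 = (7,1)_12 → 7² + 1² = 50
50 = (4,2)_12 → 4² + 2² = 20
20 = (1,8)_12 → 1² + 8² = 65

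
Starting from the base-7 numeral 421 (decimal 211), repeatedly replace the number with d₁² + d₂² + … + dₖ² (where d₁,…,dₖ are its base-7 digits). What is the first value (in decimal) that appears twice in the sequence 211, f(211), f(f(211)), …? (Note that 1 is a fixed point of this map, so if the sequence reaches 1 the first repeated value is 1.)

211 = (4,2,1)_7 → 21
21 = (3,0)_7 → 9
9 = (1,2)_7 → 5
5 = (5)_7 → 25
25 = (3,4)_7 → 25  — 25 already appeared earlier.

25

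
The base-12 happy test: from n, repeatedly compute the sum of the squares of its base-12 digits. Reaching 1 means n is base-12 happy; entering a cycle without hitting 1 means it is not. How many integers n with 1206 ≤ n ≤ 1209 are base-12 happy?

1

1206: 1206 → 116 → 145 → 2 → 4 → 16 → 17 → 26 → 8 → 64 → 41 → 34 → 104 → 128 → 164 → 66 → 61 → 26  (repeats 26)
1207: 1207 → 129 → 181 → 11 → 121 → 101 → 89 → 74 → 40 → 25 → 5 → 25  (repeats 25)
1208: 1208 → 144 → 1  (reaches 1)
1209: 1209 → 161 → 27 → 13 → 2 → 4 → 16 → 17 → 26 → 8 → 64 → 41 → 34 → 104 → 128 → 164 → 66 → 61 → 26  (repeats 26)
base-12 happy: 1208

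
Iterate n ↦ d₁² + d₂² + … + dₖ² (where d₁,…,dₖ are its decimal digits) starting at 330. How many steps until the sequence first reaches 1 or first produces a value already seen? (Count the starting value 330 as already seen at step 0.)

330 → 3² + 3² + 0² = 18
18 → 1² + 8² = 65
65 → 6² + 5² = 61
61 → 6² + 1² = 37
37 → 3² + 7² = 58
58 → 5² + 8² = 89
89 → 8² + 9² = 145
145 → 1² + 4² + 5² = 42
42 → 4² + 2² = 20
20 → 2² + 0² = 4
4 → 4² = 16
16 → 1² + 6² = 37  — 37 repeats.
That took 12 steps.

12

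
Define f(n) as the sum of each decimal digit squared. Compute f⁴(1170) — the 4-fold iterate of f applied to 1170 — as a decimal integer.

1170 → 1² + 1² + 7² + 0² = 51
51 → 5² + 1² = 26
26 → 2² + 6² = 40
40 → 4² + 0² = 16

16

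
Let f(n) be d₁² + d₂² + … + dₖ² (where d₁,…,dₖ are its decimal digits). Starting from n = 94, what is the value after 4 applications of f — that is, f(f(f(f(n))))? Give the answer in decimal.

94 → 9² + 4² = 97
97 → 9² + 7² = 130
130 → 1² + 3² + 0² = 10
10 → 1² + 0² = 1

1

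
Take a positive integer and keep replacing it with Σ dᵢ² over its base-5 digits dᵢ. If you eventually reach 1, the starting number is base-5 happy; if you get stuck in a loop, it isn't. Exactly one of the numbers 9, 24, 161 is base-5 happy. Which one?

161

9: 9 → 17 → 13 → 13  — repeats 13 (not base-5 happy)
24: 24 → 32 → 6 → 2 → 4 → 16 → 10 → 4  — repeats 4 (not base-5 happy)
161: 161 → 7 → 5 → 1  — reaches 1 (base-5 happy)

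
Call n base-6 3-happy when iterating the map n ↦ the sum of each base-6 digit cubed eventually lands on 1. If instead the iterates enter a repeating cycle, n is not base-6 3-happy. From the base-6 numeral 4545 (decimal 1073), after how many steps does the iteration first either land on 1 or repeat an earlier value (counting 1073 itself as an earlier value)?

1073 = (4,5,4,5)_6 → 4³ + 5³ + 4³ + 5³ = 378
378 = (1,4,3,0)_6 → 1³ + 4³ + 3³ + 0³ = 92
92 = (2,3,2)_6 → 2³ + 3³ + 2³ = 43
43 = (1,1,1)_6 → 1³ + 1³ + 1³ = 3
3 = (3)_6 → 3³ = 27
27 = (4,3)_6 → 4³ + 3³ = 91
91 = (2,3,1)_6 → 2³ + 3³ + 1³ = 36
36 = (1,0,0)_6 → 1³ + 0³ + 0³ = 1  — reached 1.
That took 8 steps.

8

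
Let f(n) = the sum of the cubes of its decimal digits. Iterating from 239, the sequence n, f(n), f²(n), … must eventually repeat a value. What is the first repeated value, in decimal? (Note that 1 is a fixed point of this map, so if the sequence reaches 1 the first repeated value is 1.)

371

239 → 2³ + 3³ + 9³ = 764
764 → 7³ + 6³ + 4³ = 623
623 → 6³ + 2³ + 3³ = 251
251 → 2³ + 5³ + 1³ = 134
134 → 1³ + 3³ + 4³ = 92
92 → 9³ + 2³ = 737
737 → 7³ + 3³ + 7³ = 713
713 → 7³ + 1³ + 3³ = 371
371 → 3³ + 7³ + 1³ = 371  — 371 already appeared earlier.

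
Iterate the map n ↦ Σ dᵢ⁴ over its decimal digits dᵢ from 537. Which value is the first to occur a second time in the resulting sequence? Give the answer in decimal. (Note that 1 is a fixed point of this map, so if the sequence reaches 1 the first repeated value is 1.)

537 → 3107
3107 → 2483
2483 → 4449
4449 → 7329
7329 → 9059
9059 → 13747
13747 → 5140
5140 → 882
882 → 8208
8208 → 8208  — 8208 already appeared earlier.

8208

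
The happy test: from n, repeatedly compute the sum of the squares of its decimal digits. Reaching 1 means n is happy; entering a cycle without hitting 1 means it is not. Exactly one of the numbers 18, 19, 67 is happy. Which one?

19

18: 18 → 65 → 61 → 37 → 58 → 89 → 145 → 42 → 20 → 4 → 16 → 37  — repeats 37 (not happy)
19: 19 → 82 → 68 → 100 → 1  — reaches 1 (happy)
67: 67 → 85 → 89 → 145 → 42 → 20 → 4 → 16 → 37 → 58 → 89  — repeats 89 (not happy)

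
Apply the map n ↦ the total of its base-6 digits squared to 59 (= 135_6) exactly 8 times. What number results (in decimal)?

59 = (1,3,5)_6 → 1² + 3² + 5² = 1 + 9 + 25 = 35
35 = (5,5)_6 → 5² + 5² = 25 + 25 = 50
50 = (1,2,2)_6 → 1² + 2² + 2² = 1 + 4 + 4 = 9
9 = (1,3)_6 → 1² + 3² = 1 + 9 = 10
10 = (1,4)_6 → 1² + 4² = 1 + 16 = 17
17 = (2,5)_6 → 2² + 5² = 4 + 25 = 29
29 = (4,5)_6 → 4² + 5² = 16 + 25 = 41
41 = (1,0,5)_6 → 1² + 0² + 5² = 1 + 0 + 25 = 26

26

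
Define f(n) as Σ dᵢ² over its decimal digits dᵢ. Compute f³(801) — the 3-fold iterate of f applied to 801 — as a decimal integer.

801 → 8² + 0² + 1² = 64 + 0 + 1 = 65
65 → 6² + 5² = 36 + 25 = 61
61 → 6² + 1² = 36 + 1 = 37

37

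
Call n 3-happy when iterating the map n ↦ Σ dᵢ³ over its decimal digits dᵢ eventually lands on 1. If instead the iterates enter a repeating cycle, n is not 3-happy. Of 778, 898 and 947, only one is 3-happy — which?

778: 778 → 1198 → 1243 → 100 → 1  — reaches 1 (3-happy)
898: 898 → 1753 → 496 → 1009 → 730 → 370 → 370  — repeats 370 (not 3-happy)
947: 947 → 1136 → 245 → 197 → 1073 → 371 → 371  — repeats 371 (not 3-happy)

778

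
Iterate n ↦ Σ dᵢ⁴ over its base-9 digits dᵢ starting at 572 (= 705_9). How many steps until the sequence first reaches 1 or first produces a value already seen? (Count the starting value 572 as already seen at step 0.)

572 = (7,0,5)_9 → 7⁴ + 0⁴ + 5⁴ = 2401 + 0 + 625 = 3026
3026 = (4,1,3,2)_9 → 4⁴ + 1⁴ + 3⁴ + 2⁴ = 256 + 1 + 81 + 16 = 354
354 = (4,3,3)_9 → 4⁴ + 3⁴ + 3⁴ = 256 + 81 + 81 = 418
418 = (5,1,4)_9 → 5⁴ + 1⁴ + 4⁴ = 625 + 1 + 256 = 882
882 = (1,1,8,0)_9 → 1⁴ + 1⁴ + 8⁴ + 0⁴ = 1 + 1 + 4096 + 0 = 4098
4098 = (5,5,5,3)_9 → 5⁴ + 5⁴ + 5⁴ + 3⁴ = 625 + 625 + 625 + 81 = 1956
1956 = (2,6,1,3)_9 → 2⁴ + 6⁴ + 1⁴ + 3⁴ = 16 + 1296 + 1 + 81 = 1394
1394 = (1,8,1,8)_9 → 1⁴ + 8⁴ + 1⁴ + 8⁴ = 1 + 4096 + 1 + 4096 = 8194
8194 = (1,2,2,1,4)_9 → 1⁴ + 2⁴ + 2⁴ + 1⁴ + 4⁴ = 1 + 16 + 16 + 1 + 256 = 290
290 = (3,5,2)_9 → 3⁴ + 5⁴ + 2⁴ = 81 + 625 + 16 = 722
722 = (8,8,2)_9 → 8⁴ + 8⁴ + 2⁴ = 4096 + 4096 + 16 = 8208
8208 = (1,2,2,3,0)_9 → 1⁴ + 2⁴ + 2⁴ + 3⁴ + 0⁴ = 1 + 16 + 16 + 81 + 0 = 114
114 = (1,3,6)_9 → 1⁴ + 3⁴ + 6⁴ = 1 + 81 + 1296 = 1378
1378 = (1,8,0,1)_9 → 1⁴ + 8⁴ + 0⁴ + 1⁴ = 1 + 4096 + 0 + 1 = 4098  — 4098 repeats.
That took 14 steps.

14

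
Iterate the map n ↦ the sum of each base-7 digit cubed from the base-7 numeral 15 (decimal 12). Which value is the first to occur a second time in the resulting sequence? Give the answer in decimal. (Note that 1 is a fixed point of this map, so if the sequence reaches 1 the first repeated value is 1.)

12 = (1,5)_7 → 1³ + 5³ = 126
126 = (2,4,0)_7 → 2³ + 4³ + 0³ = 72
72 = (1,3,2)_7 → 1³ + 3³ + 2³ = 36
36 = (5,1)_7 → 5³ + 1³ = 126  — 126 already appeared earlier.

126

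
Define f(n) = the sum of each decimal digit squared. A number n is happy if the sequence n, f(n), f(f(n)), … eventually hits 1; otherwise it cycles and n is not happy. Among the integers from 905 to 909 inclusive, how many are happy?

905: 905 → 106 → 37 → 58 → 89 → 145 → 42 → 20 → 4 → 16 → 37  — not happy
906: 906 → 117 → 51 → 26 → 40 → 16 → 37 → 58 → 89 → 145 → 42 → 20 → 4 → 16  — not happy
907: 907 → 130 → 10 → 1  — happy
908: 908 → 145 → 42 → 20 → 4 → 16 → 37 → 58 → 89 → 145  — not happy
909: 909 → 162 → 41 → 17 → 50 → 25 → 29 → 85 → 89 → 145 → 42 → 20 → 4 → 16 → 37 → 58 → 89  — not happy
happy: 907

1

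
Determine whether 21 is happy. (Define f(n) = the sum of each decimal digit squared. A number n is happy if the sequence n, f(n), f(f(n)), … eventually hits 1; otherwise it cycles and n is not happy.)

21 → 2² + 1² = 5
5 → 5² = 25
25 → 2² + 5² = 29
29 → 2² + 9² = 85
85 → 8² + 5² = 89
89 → 8² + 9² = 145
145 → 1² + 4² + 5² = 42
42 → 4² + 2² = 20
20 → 2² + 0² = 4
4 → 4² = 16
16 → 1² + 6² = 37
37 → 3² + 7² = 58
58 → 5² + 8² = 89  — 89 already seen; the sequence cycles without reaching 1.

not happy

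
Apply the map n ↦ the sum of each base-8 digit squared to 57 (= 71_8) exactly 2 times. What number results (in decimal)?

57 = (7,1)_8 → 50
50 = (6,2)_8 → 40

40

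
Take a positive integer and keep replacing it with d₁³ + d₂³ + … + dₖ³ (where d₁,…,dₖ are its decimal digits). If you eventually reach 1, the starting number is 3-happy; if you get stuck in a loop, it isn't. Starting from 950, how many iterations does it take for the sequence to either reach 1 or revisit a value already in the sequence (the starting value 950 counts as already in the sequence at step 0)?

950 → 9³ + 5³ + 0³ = 729 + 125 + 0 = 854
854 → 8³ + 5³ + 4³ = 512 + 125 + 64 = 701
701 → 7³ + 0³ + 1³ = 343 + 0 + 1 = 344
344 → 3³ + 4³ + 4³ = 27 + 64 + 64 = 155
155 → 1³ + 5³ + 5³ = 1 + 125 + 125 = 251
251 → 2³ + 5³ + 1³ = 8 + 125 + 1 = 134
134 → 1³ + 3³ + 4³ = 1 + 27 + 64 = 92
92 → 9³ + 2³ = 729 + 8 = 737
737 → 7³ + 3³ + 7³ = 343 + 27 + 343 = 713
713 → 7³ + 1³ + 3³ = 343 + 1 + 27 = 371
371 → 3³ + 7³ + 1³ = 27 + 343 + 1 = 371  — 371 repeats.
That took 11 steps.

11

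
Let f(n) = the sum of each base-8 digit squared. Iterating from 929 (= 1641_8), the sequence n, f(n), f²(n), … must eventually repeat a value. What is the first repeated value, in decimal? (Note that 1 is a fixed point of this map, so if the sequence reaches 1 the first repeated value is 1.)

929 = (1,6,4,1)_8 → 1² + 6² + 4² + 1² = 1 + 36 + 16 + 1 = 54
54 = (6,6)_8 → 6² + 6² = 36 + 36 = 72
72 = (1,1,0)_8 → 1² + 1² + 0² = 1 + 1 + 0 = 2
2 = (2)_8 → 2² = 4
4 = (4)_8 → 4² = 16
16 = (2,0)_8 → 2² + 0² = 4 + 0 = 4  — 4 already appeared earlier.

4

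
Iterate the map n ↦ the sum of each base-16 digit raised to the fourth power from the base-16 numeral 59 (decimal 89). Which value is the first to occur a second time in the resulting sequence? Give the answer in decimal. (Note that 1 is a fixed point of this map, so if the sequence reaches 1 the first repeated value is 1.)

1

89 = (5,9)_16 → 5⁴ + 9⁴ = 625 + 6561 = 7186
7186 = (1,12,1,2)_16 → 1⁴ + 12⁴ + 1⁴ + 2⁴ = 1 + 20736 + 1 + 16 = 20754
20754 = (5,1,1,2)_16 → 5⁴ + 1⁴ + 1⁴ + 2⁴ = 625 + 1 + 1 + 16 = 643
643 = (2,8,3)_16 → 2⁴ + 8⁴ + 3⁴ = 16 + 4096 + 81 = 4193
4193 = (1,0,6,1)_16 → 1⁴ + 0⁴ + 6⁴ + 1⁴ = 1 + 0 + 1296 + 1 = 1298
1298 = (5,1,2)_16 → 5⁴ + 1⁴ + 2⁴ = 625 + 1 + 16 = 642
642 = (2,8,2)_16 → 2⁴ + 8⁴ + 2⁴ = 16 + 4096 + 16 = 4128
4128 = (1,0,2,0)_16 → 1⁴ + 0⁴ + 2⁴ + 0⁴ = 1 + 0 + 16 + 0 = 17
17 = (1,1)_16 → 1⁴ + 1⁴ = 1 + 1 = 2
2 = (2)_16 → 2⁴ = 16
16 = (1,0)_16 → 1⁴ + 0⁴ = 1 + 0 = 1  — reached the fixed point 1.
1 → 1, so 1 is the first repeated value.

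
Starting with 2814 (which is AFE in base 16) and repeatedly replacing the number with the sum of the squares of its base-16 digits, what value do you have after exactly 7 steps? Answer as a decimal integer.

2814 = (10,15,14)_16 → 10² + 15² + 14² = 100 + 225 + 196 = 521
521 = (2,0,9)_16 → 2² + 0² + 9² = 4 + 0 + 81 = 85
85 = (5,5)_16 → 5² + 5² = 25 + 25 = 50
50 = (3,2)_16 → 3² + 2² = 9 + 4 = 13
13 = (13)_16 → 13² = 169
169 = (10,9)_16 → 10² + 9² = 100 + 81 = 181
181 = (11,5)_16 → 11² + 5² = 121 + 25 = 146

146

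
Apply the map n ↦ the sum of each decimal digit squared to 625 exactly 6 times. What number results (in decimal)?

145

625 → 6² + 2² + 5² = 65
65 → 6² + 5² = 61
61 → 6² + 1² = 37
37 → 3² + 7² = 58
58 → 5² + 8² = 89
89 → 8² + 9² = 145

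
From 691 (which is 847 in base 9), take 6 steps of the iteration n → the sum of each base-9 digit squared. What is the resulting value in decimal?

691 = (8,4,7)_9 → 8² + 4² + 7² = 64 + 16 + 49 = 129
129 = (1,5,3)_9 → 1² + 5² + 3² = 1 + 25 + 9 = 35
35 = (3,8)_9 → 3² + 8² = 9 + 64 = 73
73 = (8,1)_9 → 8² + 1² = 64 + 1 = 65
65 = (7,2)_9 → 7² + 2² = 49 + 4 = 53
53 = (5,8)_9 → 5² + 8² = 25 + 64 = 89

89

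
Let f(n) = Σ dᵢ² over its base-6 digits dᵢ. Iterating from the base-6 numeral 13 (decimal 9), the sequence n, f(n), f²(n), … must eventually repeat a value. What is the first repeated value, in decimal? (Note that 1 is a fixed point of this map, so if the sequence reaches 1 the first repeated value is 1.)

17

9 = (1,3)_6 → 1² + 3² = 10
10 = (1,4)_6 → 1² + 4² = 17
17 = (2,5)_6 → 2² + 5² = 29
29 = (4,5)_6 → 4² + 5² = 41
41 = (1,0,5)_6 → 1² + 0² + 5² = 26
26 = (4,2)_6 → 4² + 2² = 20
20 = (3,2)_6 → 3² + 2² = 13
13 = (2,1)_6 → 2² + 1² = 5
5 = (5)_6 → 5² = 25
25 = (4,1)_6 → 4² + 1² = 17  — 17 already appeared earlier.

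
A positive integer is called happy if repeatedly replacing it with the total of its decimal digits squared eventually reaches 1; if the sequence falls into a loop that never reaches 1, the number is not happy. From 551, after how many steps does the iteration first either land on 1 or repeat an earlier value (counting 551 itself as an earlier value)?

551 → 5² + 5² + 1² = 51
51 → 5² + 1² = 26
26 → 2² + 6² = 40
40 → 4² + 0² = 16
16 → 1² + 6² = 37
37 → 3² + 7² = 58
58 → 5² + 8² = 89
89 → 8² + 9² = 145
145 → 1² + 4² + 5² = 42
42 → 4² + 2² = 20
20 → 2² + 0² = 4
4 → 4² = 16  — 16 repeats.
That took 12 steps.

12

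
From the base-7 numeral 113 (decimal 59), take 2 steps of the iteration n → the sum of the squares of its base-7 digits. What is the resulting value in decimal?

59 = (1,1,3)_7 → 1² + 1² + 3² = 1 + 1 + 9 = 11
11 = (1,4)_7 → 1² + 4² = 1 + 16 = 17

17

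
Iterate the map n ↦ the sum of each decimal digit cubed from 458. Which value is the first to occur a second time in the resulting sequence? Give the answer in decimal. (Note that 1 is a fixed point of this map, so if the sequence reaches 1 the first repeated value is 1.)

371

458 → 701
701 → 344
344 → 155
155 → 251
251 → 134
134 → 92
92 → 737
737 → 713
713 → 371
371 → 371  — 371 already appeared earlier.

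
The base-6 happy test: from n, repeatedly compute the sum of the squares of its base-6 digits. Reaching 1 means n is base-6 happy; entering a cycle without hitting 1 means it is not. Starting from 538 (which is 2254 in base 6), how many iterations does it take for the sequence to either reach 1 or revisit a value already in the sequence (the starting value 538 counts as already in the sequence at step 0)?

3

538 = (2,2,5,4)_6 → 2² + 2² + 5² + 4² = 4 + 4 + 25 + 16 = 49
49 = (1,2,1)_6 → 1² + 2² + 1² = 1 + 4 + 1 = 6
6 = (1,0)_6 → 1² + 0² = 1 + 0 = 1  — reached 1.
That took 3 steps.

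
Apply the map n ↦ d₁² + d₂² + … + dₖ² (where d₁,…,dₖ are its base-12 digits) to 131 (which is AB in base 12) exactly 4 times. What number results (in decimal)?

131 = (10,11)_12 → 221
221 = (1,6,5)_12 → 62
62 = (5,2)_12 → 29
29 = (2,5)_12 → 29

29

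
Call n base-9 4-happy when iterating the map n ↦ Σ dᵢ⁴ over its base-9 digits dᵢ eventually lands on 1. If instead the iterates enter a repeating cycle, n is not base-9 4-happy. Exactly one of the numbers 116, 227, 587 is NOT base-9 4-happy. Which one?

116: 116 → 4178 → 2562 → 2258 → 6578 → 4098 → 1956 → 1394 → 8194 → 290 → 722 → 8208 → 114 → 1378 → 4098  — repeats 4098 (not base-9 4-happy)
227: 227 → 2433 → 243 → 81 → 1  — reaches 1 (base-9 4-happy)
587: 587 → 2433 → 243 → 81 → 1  — reaches 1 (base-9 4-happy)

116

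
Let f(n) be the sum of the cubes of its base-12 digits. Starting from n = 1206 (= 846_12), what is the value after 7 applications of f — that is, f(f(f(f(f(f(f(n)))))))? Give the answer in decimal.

1520

1206 = (8,4,6)_12 → 792
792 = (5,6,0)_12 → 341
341 = (2,4,5)_12 → 197
197 = (1,4,5)_12 → 190
190 = (1,3,10)_12 → 1028
1028 = (7,1,8)_12 → 856
856 = (5,11,4)_12 → 1520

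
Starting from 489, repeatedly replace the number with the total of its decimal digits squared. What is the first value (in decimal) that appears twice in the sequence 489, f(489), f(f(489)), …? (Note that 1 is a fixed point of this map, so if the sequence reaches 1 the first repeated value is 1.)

489 → 161
161 → 38
38 → 73
73 → 58
58 → 89
89 → 145
145 → 42
42 → 20
20 → 4
4 → 16
16 → 37
37 → 58  — 58 already appeared earlier.

58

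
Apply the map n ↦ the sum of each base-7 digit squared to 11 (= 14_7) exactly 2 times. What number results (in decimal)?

13

11 = (1,4)_7 → 1² + 4² = 17
17 = (2,3)_7 → 2² + 3² = 13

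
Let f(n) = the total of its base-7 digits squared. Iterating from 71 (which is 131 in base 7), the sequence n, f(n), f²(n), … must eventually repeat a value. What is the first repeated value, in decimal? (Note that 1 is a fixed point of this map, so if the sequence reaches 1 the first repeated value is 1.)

17

71 = (1,3,1)_7 → 1² + 3² + 1² = 1 + 9 + 1 = 11
11 = (1,4)_7 → 1² + 4² = 1 + 16 = 17
17 = (2,3)_7 → 2² + 3² = 4 + 9 = 13
13 = (1,6)_7 → 1² + 6² = 1 + 36 = 37
37 = (5,2)_7 → 5² + 2² = 25 + 4 = 29
29 = (4,1)_7 → 4² + 1² = 16 + 1 = 17  — 17 already appeared earlier.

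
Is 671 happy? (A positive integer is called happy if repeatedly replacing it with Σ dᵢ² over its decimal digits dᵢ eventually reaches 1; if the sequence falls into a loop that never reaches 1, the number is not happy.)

671 → 86
86 → 100
100 → 1  — reached 1.

happy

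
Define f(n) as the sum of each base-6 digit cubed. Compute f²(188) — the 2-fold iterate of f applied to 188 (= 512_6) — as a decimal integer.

188 = (5,1,2)_6 → 5³ + 1³ + 2³ = 125 + 1 + 8 = 134
134 = (3,4,2)_6 → 3³ + 4³ + 2³ = 27 + 64 + 8 = 99

99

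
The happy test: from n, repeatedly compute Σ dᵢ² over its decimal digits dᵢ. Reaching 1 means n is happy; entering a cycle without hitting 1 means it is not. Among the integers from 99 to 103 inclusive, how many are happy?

2

99: 99 → 162 → 41 → 17 → 50 → 25 → 29 → 85 → 89 → 145 → 42 → 20 → 4 → 16 → 37 → 58 → 89  — not happy
100: 100 → 1  — happy
101: 101 → 2 → 4 → 16 → 37 → 58 → 89 → 145 → 42 → 20 → 4  — not happy
102: 102 → 5 → 25 → 29 → 85 → 89 → 145 → 42 → 20 → 4 → 16 → 37 → 58 → 89  — not happy
103: 103 → 10 → 1  — happy
happy: 100, 103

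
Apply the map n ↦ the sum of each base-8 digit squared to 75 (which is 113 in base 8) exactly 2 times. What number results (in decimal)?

75 = (1,1,3)_8 → 1² + 1² + 3² = 1 + 1 + 9 = 11
11 = (1,3)_8 → 1² + 3² = 1 + 9 = 10

10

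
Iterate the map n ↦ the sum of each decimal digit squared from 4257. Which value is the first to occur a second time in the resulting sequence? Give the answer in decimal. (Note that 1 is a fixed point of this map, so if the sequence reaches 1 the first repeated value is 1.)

1

4257 → 4² + 2² + 5² + 7² = 16 + 4 + 25 + 49 = 94
94 → 9² + 4² = 81 + 16 = 97
97 → 9² + 7² = 81 + 49 = 130
130 → 1² + 3² + 0² = 1 + 9 + 0 = 10
10 → 1² + 0² = 1 + 0 = 1  — reached the fixed point 1.
1 → 1, so 1 is the first repeated value.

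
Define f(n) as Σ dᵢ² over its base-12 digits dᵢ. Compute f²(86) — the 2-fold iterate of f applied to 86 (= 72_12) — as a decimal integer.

86 = (7,2)_12 → 7² + 2² = 53
53 = (4,5)_12 → 4² + 5² = 41

41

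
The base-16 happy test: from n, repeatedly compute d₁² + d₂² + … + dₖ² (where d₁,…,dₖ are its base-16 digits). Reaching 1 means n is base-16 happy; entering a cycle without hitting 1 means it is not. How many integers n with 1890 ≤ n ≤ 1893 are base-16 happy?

2

1890: 1890 → 89 → 106 → 136 → 128 → 64 → 16 → 1  (reaches 1)
1891: 1891 → 94 → 221 → 338 → 30 → 197 → 169 → 181 → 146 → 85 → 50 → 13 → 169  (repeats 169)
1892: 1892 → 101 → 61 → 178 → 125 → 218 → 269 → 170 → 200 → 208 → 169 → 181 → 146 → 85 → 50 → 13 → 169  (repeats 169)
1893: 1893 → 110 → 232 → 260 → 17 → 2 → 4 → 16 → 1  (reaches 1)
base-16 happy: 1890, 1893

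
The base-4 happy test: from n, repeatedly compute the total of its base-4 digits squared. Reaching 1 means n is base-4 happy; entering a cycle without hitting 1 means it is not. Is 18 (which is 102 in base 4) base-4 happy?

18 = (1,0,2)_4 → 1² + 0² + 2² = 5
5 = (1,1)_4 → 1² + 1² = 2
2 = (2)_4 → 2² = 4
4 = (1,0)_4 → 1² + 0² = 1  — reached 1.

base-4 happy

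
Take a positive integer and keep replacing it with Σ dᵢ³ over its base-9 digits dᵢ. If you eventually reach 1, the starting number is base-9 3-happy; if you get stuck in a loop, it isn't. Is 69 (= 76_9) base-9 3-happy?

69 = (7,6)_9 → 7³ + 6³ = 343 + 216 = 559
559 = (6,8,1)_9 → 6³ + 8³ + 1³ = 216 + 512 + 1 = 729
729 = (1,0,0,0)_9 → 1³ + 0³ + 0³ + 0³ = 1 + 0 + 0 + 0 = 1  — reached 1.

base-9 3-happy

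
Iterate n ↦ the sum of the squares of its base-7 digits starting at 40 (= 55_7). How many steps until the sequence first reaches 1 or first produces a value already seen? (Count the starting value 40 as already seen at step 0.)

6

40 = (5,5)_7 → 5² + 5² = 25 + 25 = 50
50 = (1,0,1)_7 → 1² + 0² + 1² = 1 + 0 + 1 = 2
2 = (2)_7 → 2² = 4
4 = (4)_7 → 4² = 16
16 = (2,2)_7 → 2² + 2² = 4 + 4 = 8
8 = (1,1)_7 → 1² + 1² = 1 + 1 = 2  — 2 repeats.
That took 6 steps.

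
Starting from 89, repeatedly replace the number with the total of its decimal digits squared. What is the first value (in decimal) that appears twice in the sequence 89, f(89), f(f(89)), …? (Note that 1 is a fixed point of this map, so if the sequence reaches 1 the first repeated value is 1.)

89

89 → 8² + 9² = 145
145 → 1² + 4² + 5² = 42
42 → 4² + 2² = 20
20 → 2² + 0² = 4
4 → 4² = 16
16 → 1² + 6² = 37
37 → 3² + 7² = 58
58 → 5² + 8² = 89  — 89 already appeared earlier.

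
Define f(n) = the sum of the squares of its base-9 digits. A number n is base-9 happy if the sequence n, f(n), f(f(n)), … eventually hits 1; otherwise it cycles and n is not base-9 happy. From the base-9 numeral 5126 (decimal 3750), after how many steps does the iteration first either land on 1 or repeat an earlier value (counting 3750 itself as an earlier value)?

3750 = (5,1,2,6)_9 → 66
66 = (7,3)_9 → 58
58 = (6,4)_9 → 52
52 = (5,7)_9 → 74
74 = (8,2)_9 → 68
68 = (7,5)_9 → 74  — 74 repeats.
That took 6 steps.

6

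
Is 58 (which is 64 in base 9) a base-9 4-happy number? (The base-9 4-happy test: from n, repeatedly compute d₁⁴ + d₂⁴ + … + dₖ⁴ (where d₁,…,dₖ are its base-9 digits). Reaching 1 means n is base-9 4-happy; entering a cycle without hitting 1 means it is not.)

not base-9 4-happy

58 = (6,4)_9 → 6⁴ + 4⁴ = 1296 + 256 = 1552
1552 = (2,1,1,4)_9 → 2⁴ + 1⁴ + 1⁴ + 4⁴ = 16 + 1 + 1 + 256 = 274
274 = (3,3,4)_9 → 3⁴ + 3⁴ + 4⁴ = 81 + 81 + 256 = 418
418 = (5,1,4)_9 → 5⁴ + 1⁴ + 4⁴ = 625 + 1 + 256 = 882
882 = (1,1,8,0)_9 → 1⁴ + 1⁴ + 8⁴ + 0⁴ = 1 + 1 + 4096 + 0 = 4098
4098 = (5,5,5,3)_9 → 5⁴ + 5⁴ + 5⁴ + 3⁴ = 625 + 625 + 625 + 81 = 1956
1956 = (2,6,1,3)_9 → 2⁴ + 6⁴ + 1⁴ + 3⁴ = 16 + 1296 + 1 + 81 = 1394
1394 = (1,8,1,8)_9 → 1⁴ + 8⁴ + 1⁴ + 8⁴ = 1 + 4096 + 1 + 4096 = 8194
8194 = (1,2,2,1,4)_9 → 1⁴ + 2⁴ + 2⁴ + 1⁴ + 4⁴ = 1 + 16 + 16 + 1 + 256 = 290
290 = (3,5,2)_9 → 3⁴ + 5⁴ + 2⁴ = 81 + 625 + 16 = 722
722 = (8,8,2)_9 → 8⁴ + 8⁴ + 2⁴ = 4096 + 4096 + 16 = 8208
8208 = (1,2,2,3,0)_9 → 1⁴ + 2⁴ + 2⁴ + 3⁴ + 0⁴ = 1 + 16 + 16 + 81 + 0 = 114
114 = (1,3,6)_9 → 1⁴ + 3⁴ + 6⁴ = 1 + 81 + 1296 = 1378
1378 = (1,8,0,1)_9 → 1⁴ + 8⁴ + 0⁴ + 1⁴ = 1 + 4096 + 0 + 1 = 4098  — 4098 already seen; the sequence cycles without reaching 1.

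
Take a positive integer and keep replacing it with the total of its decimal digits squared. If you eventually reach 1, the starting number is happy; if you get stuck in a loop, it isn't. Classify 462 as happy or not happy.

462 → 4² + 6² + 2² = 56
56 → 5² + 6² = 61
61 → 6² + 1² = 37
37 → 3² + 7² = 58
58 → 5² + 8² = 89
89 → 8² + 9² = 145
145 → 1² + 4² + 5² = 42
42 → 4² + 2² = 20
20 → 2² + 0² = 4
4 → 4² = 16
16 → 1² + 6² = 37  — 37 already seen; the sequence cycles without reaching 1.

not happy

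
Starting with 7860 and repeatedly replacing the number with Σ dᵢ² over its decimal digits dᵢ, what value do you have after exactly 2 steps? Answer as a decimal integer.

98

7860 → 149
149 → 98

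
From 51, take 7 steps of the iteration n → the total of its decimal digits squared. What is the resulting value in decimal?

51 → 26
26 → 40
40 → 16
16 → 37
37 → 58
58 → 89
89 → 145

145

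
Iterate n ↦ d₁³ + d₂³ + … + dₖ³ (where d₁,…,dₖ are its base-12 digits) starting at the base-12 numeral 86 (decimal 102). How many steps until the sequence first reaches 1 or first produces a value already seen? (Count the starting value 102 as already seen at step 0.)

102 = (8,6)_12 → 8³ + 6³ = 728
728 = (5,0,8)_12 → 5³ + 0³ + 8³ = 637
637 = (4,5,1)_12 → 4³ + 5³ + 1³ = 190
190 = (1,3,10)_12 → 1³ + 3³ + 10³ = 1028
1028 = (7,1,8)_12 → 7³ + 1³ + 8³ = 856
856 = (5,11,4)_12 → 5³ + 11³ + 4³ = 1520
1520 = (10,6,8)_12 → 10³ + 6³ + 8³ = 1728
1728 = (1,0,0,0)_12 → 1³ + 0³ + 0³ + 0³ = 1  — reached 1.
That took 8 steps.

8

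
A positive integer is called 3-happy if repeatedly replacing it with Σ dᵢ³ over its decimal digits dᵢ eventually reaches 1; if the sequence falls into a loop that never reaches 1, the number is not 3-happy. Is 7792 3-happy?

7792 → 7³ + 7³ + 9³ + 2³ = 1423
1423 → 1³ + 4³ + 2³ + 3³ = 100
100 → 1³ + 0³ + 0³ = 1  — reached 1.

3-happy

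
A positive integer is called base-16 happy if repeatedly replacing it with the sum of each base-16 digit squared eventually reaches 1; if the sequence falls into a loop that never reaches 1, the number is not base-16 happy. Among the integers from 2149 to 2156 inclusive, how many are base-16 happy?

2149: 2149 → 125 → 218 → 269 → 170 → 200 → 208 → 169 → 181 → 146 → 85 → 50 → 13 → 169  — not base-16 happy
2150: 2150 → 136 → 128 → 64 → 16 → 1  — base-16 happy
2151: 2151 → 149 → 106 → 136 → 128 → 64 → 16 → 1  — base-16 happy
2152: 2152 → 164 → 116 → 65 → 17 → 2 → 4 → 16 → 1  — base-16 happy
2153: 2153 → 181 → 146 → 85 → 50 → 13 → 169 → 181  — not base-16 happy
2154: 2154 → 200 → 208 → 169 → 181 → 146 → 85 → 50 → 13 → 169  — not base-16 happy
2155: 2155 → 221 → 338 → 30 → 197 → 169 → 181 → 146 → 85 → 50 → 13 → 169  — not base-16 happy
2156: 2156 → 244 → 241 → 226 → 200 → 208 → 169 → 181 → 146 → 85 → 50 → 13 → 169  — not base-16 happy
base-16 happy: 2150, 2151, 2152

3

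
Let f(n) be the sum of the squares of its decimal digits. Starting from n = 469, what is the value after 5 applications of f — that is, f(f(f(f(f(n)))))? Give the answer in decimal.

100

469 → 4² + 6² + 9² = 133
133 → 1² + 3² + 3² = 19
19 → 1² + 9² = 82
82 → 8² + 2² = 68
68 → 6² + 8² = 100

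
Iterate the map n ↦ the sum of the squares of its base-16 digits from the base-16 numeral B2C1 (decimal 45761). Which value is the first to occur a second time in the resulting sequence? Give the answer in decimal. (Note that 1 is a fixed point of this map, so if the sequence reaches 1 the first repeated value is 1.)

169

45761 = (11,2,12,1)_16 → 11² + 2² + 12² + 1² = 270
270 = (1,0,14)_16 → 1² + 0² + 14² = 197
197 = (12,5)_16 → 12² + 5² = 169
169 = (10,9)_16 → 10² + 9² = 181
181 = (11,5)_16 → 11² + 5² = 146
146 = (9,2)_16 → 9² + 2² = 85
85 = (5,5)_16 → 5² + 5² = 50
50 = (3,2)_16 → 3² + 2² = 13
13 = (13)_16 → 13² = 169  — 169 already appeared earlier.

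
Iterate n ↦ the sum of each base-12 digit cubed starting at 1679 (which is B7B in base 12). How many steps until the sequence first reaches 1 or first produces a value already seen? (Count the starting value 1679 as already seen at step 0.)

15

1679 = (11,7,11)_12 → 3005
3005 = (1,8,10,5)_12 → 1638
1638 = (11,4,6)_12 → 1611
1611 = (11,2,3)_12 → 1366
1366 = (9,5,10)_12 → 1854
1854 = (1,0,10,6)_12 → 1217
1217 = (8,5,5)_12 → 762
762 = (5,3,6)_12 → 368
368 = (2,6,8)_12 → 736
736 = (5,1,4)_12 → 190
190 = (1,3,10)_12 → 1028
1028 = (7,1,8)_12 → 856
856 = (5,11,4)_12 → 1520
1520 = (10,6,8)_12 → 1728
1728 = (1,0,0,0)_12 → 1  — reached 1.
That took 15 steps.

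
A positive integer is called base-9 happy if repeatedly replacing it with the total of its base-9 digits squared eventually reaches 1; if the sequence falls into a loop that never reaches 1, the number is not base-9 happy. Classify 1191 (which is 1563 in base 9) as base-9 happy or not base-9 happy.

not base-9 happy

1191 = (1,5,6,3)_9 → 1² + 5² + 6² + 3² = 71
71 = (7,8)_9 → 7² + 8² = 113
113 = (1,3,5)_9 → 1² + 3² + 5² = 35
35 = (3,8)_9 → 3² + 8² = 73
73 = (8,1)_9 → 8² + 1² = 65
65 = (7,2)_9 → 7² + 2² = 53
53 = (5,8)_9 → 5² + 8² = 89
89 = (1,0,8)_9 → 1² + 0² + 8² = 65  — 65 already seen; the sequence cycles without reaching 1.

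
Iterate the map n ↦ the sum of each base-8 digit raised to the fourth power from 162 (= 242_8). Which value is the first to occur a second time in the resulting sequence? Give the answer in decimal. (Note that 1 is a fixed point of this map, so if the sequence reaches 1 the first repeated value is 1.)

162 = (2,4,2)_8 → 2⁴ + 4⁴ + 2⁴ = 16 + 256 + 16 = 288
288 = (4,4,0)_8 → 4⁴ + 4⁴ + 0⁴ = 256 + 256 + 0 = 512
512 = (1,0,0,0)_8 → 1⁴ + 0⁴ + 0⁴ + 0⁴ = 1 + 0 + 0 + 0 = 1  — reached the fixed point 1.
1 → 1, so 1 is the first repeated value.

1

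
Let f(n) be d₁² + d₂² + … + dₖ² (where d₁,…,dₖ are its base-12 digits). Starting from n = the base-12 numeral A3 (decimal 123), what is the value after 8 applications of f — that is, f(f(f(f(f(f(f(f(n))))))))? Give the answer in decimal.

5

123 = (10,3)_12 → 109
109 = (9,1)_12 → 82
82 = (6,10)_12 → 136
136 = (11,4)_12 → 137
137 = (11,5)_12 → 146
146 = (1,0,2)_12 → 5
5 = (5)_12 → 25
25 = (2,1)_12 → 5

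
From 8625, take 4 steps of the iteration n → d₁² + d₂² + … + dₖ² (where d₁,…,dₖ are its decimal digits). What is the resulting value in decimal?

8625 → 8² + 6² + 2² + 5² = 129
129 → 1² + 2² + 9² = 86
86 → 8² + 6² = 100
100 → 1² + 0² + 0² = 1

1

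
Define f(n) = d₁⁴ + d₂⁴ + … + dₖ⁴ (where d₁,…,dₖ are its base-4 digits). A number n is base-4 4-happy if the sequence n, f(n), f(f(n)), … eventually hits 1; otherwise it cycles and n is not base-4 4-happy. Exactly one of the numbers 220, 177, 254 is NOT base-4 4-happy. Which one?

220

220: 220 → 163 → 113 → 83 → 83  — repeats 83 (not base-4 4-happy)
177: 177 → 98 → 33 → 17 → 2 → 16 → 1  — reaches 1 (base-4 4-happy)
254: 254 → 259 → 82 → 18 → 17 → 2 → 16 → 1  — reaches 1 (base-4 4-happy)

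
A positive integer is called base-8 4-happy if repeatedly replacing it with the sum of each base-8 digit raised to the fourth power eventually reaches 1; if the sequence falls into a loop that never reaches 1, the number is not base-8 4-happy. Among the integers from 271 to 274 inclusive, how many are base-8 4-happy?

1

271: 271 → 2658 → 898 → 1313 → 529 → 18 → 32 → 256 → 256  — not base-8 4-happy
272: 272 → 272  — not base-8 4-happy
273: 273 → 273  — not base-8 4-happy
274: 274 → 288 → 512 → 1  — base-8 4-happy
base-8 4-happy: 274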